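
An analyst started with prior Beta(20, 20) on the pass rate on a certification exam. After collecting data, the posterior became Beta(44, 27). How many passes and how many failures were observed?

24 passes and 7 failures

Beta is conjugate to the binomial likelihood: posterior = Beta(α+s, β+f).
So s = 44 − 20 = 24 and f = 27 − 20 = 7.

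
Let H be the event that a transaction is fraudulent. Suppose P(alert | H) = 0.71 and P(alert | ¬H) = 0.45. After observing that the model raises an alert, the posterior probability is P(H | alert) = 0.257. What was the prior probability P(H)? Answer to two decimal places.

P(H) = 0.18

Bayes' rule in odds form gives O(H|E) = O(H)·[P(E|H)/P(E|¬H)], hence O(H) = O(H|E)/LR.
Posterior odds = 0.257/(1−0.257) = 0.3459. LR = 0.71/0.45 = 1.5778.
Prior odds = 0.3459/1.5778 = 0.2192, so P(H) = 0.2192/(1+0.2192) ≈ 0.18.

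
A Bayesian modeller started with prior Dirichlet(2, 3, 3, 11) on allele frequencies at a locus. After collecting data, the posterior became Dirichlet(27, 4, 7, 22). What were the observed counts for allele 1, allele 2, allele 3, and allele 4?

For a Dirichlet(α) prior with multinomial counts c, the posterior is Dirichlet(α + c) componentwise.
Counts are posterior − prior componentwise: 27−2=25, 4−3=1, 7−3=4, 22−11=11.

counts (25, 1, 4, 11)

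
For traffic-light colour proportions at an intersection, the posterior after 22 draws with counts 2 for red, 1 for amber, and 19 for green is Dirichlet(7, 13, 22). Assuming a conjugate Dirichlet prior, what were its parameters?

Dirichlet(5, 12, 3)

For a Dirichlet(α) prior with multinomial counts c, the posterior is Dirichlet(α + c) componentwise.
Subtract each count from the matching posterior parameter: 7−2=5, 13−1=12, 22−19=3.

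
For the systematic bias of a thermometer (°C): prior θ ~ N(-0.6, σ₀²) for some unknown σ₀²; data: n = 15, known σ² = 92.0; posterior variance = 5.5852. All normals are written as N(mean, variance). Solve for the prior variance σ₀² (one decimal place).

For the Normal–Normal model with known σ², precisions add: τ_n = τ₀ + n/σ².
So 1/σ₀² = 1/5.5852 − 15/92.0 = 0.179045 − 0.163043 = 0.016002.
Hence σ₀² = 1/0.016002 ≈ 62.5.

σ₀² = 62.5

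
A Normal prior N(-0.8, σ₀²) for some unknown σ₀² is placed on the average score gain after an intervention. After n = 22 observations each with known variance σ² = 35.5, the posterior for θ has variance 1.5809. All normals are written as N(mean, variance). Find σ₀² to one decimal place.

σ₀² = 77.9

Posterior precision equals prior precision plus data precision: 1/σ_n² = 1/σ₀² + n/σ².
So 1/σ₀² = 1/1.5809 − 22/35.5 = 0.632551 − 0.619718 = 0.012833.
Hence σ₀² = 1/0.012833 ≈ 77.9.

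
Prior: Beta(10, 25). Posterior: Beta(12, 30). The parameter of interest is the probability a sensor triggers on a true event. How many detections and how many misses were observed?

Beta is conjugate to the binomial likelihood: posterior = Beta(a+s, b+f).
So s = 12 − 10 = 2 and f = 30 − 25 = 5.

2 detections and 5 misses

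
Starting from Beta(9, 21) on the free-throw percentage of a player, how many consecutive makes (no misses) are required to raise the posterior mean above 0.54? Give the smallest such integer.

k = 16

After k makes and 0 misses the posterior is Beta(9+k, 21), with mean (9+k)/(9+21+k).
Set (9+k)/(30+k) > 0.54 and solve: k > (0.54·30 − 9)/(1 − 0.54) = 15.652.
The smallest integer exceeding 15.652 is 16, and checking k=16: (25)/(46) = 0.5435 > 0.54.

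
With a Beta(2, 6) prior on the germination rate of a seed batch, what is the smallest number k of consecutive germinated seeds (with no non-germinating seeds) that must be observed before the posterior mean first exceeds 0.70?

k = 13

After k germinated seeds and 0 non-germinating seeds the posterior is Beta(2+k, 6), with mean (2+k)/(2+6+k).
Set (2+k)/(8+k) > 0.70 and solve: k > (0.70·8 − 2)/(1 − 0.70) = 12.000.
The smallest integer exceeding 12.000 is 13.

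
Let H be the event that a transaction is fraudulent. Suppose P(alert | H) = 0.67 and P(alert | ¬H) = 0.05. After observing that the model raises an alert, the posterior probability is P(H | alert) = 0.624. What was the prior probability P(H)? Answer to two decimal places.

P(H) = 0.11

In odds form, posterior odds = prior odds × likelihood ratio, so prior odds = posterior odds ÷ LR.
Posterior odds = 0.624/(1−0.624) = 1.6596. LR = 0.67/0.05 = 13.4000.
Prior odds = 1.6596/13.4000 = 0.1239, so P(H) = 0.1239/(1+0.1239) ≈ 0.11.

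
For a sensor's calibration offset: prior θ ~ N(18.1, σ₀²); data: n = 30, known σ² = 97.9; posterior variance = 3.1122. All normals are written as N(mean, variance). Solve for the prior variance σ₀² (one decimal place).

For the Normal–Normal model with known σ², precisions add: τ_n = τ₀ + n/σ².
So 1/σ₀² = 1/3.1122 − 30/97.9 = 0.321316 − 0.306435 = 0.014881.
Hence σ₀² = 1/0.014881 ≈ 67.2.

σ₀² = 67.2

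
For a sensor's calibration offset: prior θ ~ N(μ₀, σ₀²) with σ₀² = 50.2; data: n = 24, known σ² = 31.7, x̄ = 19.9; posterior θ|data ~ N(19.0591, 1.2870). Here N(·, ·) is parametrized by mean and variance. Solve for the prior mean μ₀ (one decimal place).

The posterior mean is a precision-weighted average: μ_n = (τ₀μ₀ + τ_data·x̄)/(τ₀+τ_data), with τ₀=1/σ₀² and τ_data=n/σ².
Here τ₀ = 1/50.2 = 0.019920 and τ_data = 24/31.7 = 0.757098, so τ_n = 0.777018.
Rearranging for μ₀: μ₀ = (μ_n·τ_n − τ_data·x̄)/τ₀ = (19.0591·0.777018 − 0.757098·19.9) / 0.019920 = -0.256986/0.019920 ≈ -12.9.

μ₀ = -12.9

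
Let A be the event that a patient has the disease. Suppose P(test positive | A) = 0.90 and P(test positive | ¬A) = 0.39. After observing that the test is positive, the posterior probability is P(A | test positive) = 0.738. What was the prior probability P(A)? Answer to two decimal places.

P(A) = 0.55

Bayes' rule in odds form gives O(A|E) = O(A)·[P(E|A)/P(E|¬A)], hence O(A) = O(A|E)/LR.
Posterior odds = 0.738/(1−0.738) = 2.8168. LR = 0.90/0.39 = 2.3077.
Prior odds = 2.8168/2.3077 = 1.2206, so P(A) = 1.2206/(1+1.2206) ≈ 0.55.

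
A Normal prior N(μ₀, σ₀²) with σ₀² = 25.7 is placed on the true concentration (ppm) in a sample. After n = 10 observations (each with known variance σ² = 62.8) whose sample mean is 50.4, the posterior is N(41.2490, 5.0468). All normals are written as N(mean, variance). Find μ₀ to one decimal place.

μ₀ = 3.8

The posterior mean is a precision-weighted average: μ_n = (τ₀μ₀ + τ_data·x̄)/(τ₀+τ_data), with τ₀=1/σ₀² and τ_data=n/σ².
Here τ₀ = 1/25.7 = 0.038911 and τ_data = 10/62.8 = 0.159236, so τ_n = 0.198147.
Rearranging for μ₀: μ₀ = (μ_n·τ_n − τ_data·x̄)/τ₀ = (41.2490·0.198147 − 0.159236·50.4) / 0.038911 = 0.147871/0.038911 ≈ 3.8.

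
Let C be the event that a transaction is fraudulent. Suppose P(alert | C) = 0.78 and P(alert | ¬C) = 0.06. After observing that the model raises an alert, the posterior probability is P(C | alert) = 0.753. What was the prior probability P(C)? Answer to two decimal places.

P(C) = 0.19

In odds form, posterior odds = prior odds × likelihood ratio, so prior odds = posterior odds ÷ LR.
Posterior odds = 0.753/(1−0.753) = 3.0486. LR = 0.78/0.06 = 13.0000.
Prior odds = 3.0486/13.0000 = 0.2345, so P(C) = 0.2345/(1+0.2345) ≈ 0.19.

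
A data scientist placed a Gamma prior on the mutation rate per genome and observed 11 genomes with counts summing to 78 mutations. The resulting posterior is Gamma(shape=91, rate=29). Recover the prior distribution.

Gamma–Poisson conjugacy: posterior shape = α + Σxᵢ, posterior rate = β + n.
So α = 91 − 78 = 13 and β = 29 − 11 = 18.

Gamma(shape=13, rate=18)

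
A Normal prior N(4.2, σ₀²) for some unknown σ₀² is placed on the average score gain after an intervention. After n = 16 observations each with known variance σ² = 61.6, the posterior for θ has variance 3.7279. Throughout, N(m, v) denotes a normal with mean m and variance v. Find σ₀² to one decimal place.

Posterior precision equals prior precision plus data precision: 1/σ_n² = 1/σ₀² + n/σ².
So 1/σ₀² = 1/3.7279 − 16/61.6 = 0.268248 − 0.259740 = 0.008508.
Hence σ₀² = 1/0.008508 ≈ 117.5.

σ₀² = 117.5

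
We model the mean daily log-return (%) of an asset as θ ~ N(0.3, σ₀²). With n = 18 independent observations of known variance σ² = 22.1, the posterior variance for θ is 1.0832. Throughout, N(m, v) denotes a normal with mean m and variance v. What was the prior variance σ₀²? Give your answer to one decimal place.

Posterior precision equals prior precision plus data precision: 1/σ_n² = 1/σ₀² + n/σ².
So 1/σ₀² = 1/1.0832 − 18/22.1 = 0.923191 − 0.814480 = 0.108711.
Hence σ₀² = 1/0.108711 ≈ 9.2.

σ₀² = 9.2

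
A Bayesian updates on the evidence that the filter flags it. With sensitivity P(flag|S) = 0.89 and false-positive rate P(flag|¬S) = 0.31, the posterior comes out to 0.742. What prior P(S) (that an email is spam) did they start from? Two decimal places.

P(S) = 0.50

Bayes' rule in odds form gives O(S|E) = O(S)·[P(E|S)/P(E|¬S)], hence O(S) = O(S|E)/LR.
Posterior odds = 0.742/(1−0.742) = 2.8760. LR = 0.89/0.31 = 2.8710.
Prior odds = 2.8760/2.8710 = 1.0017, so P(S) = 1.0017/(1+1.0017) ≈ 0.50.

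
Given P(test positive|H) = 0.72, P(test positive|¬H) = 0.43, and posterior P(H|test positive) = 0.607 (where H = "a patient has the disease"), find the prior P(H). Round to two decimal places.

P(H) = 0.48

In odds form, posterior odds = prior odds × likelihood ratio, so prior odds = posterior odds ÷ LR.
Posterior odds = 0.607/(1−0.607) = 1.5445. LR = 0.72/0.43 = 1.6744.
Prior odds = 1.5445/1.6744 = 0.9224, so P(H) = 0.9224/(1+0.9224) ≈ 0.48.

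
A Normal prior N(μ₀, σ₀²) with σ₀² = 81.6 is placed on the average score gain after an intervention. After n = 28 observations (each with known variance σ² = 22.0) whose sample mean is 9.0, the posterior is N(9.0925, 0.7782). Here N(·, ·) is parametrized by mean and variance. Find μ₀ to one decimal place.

μ₀ = 18.7

The posterior mean is a precision-weighted average: μ_n = (τ₀μ₀ + τ_data·x̄)/(τ₀+τ_data), with τ₀=1/σ₀² and τ_data=n/σ².
Here τ₀ = 1/81.6 = 0.012255 and τ_data = 28/22.0 = 1.272727, so τ_n = 1.284982.
Rearranging for μ₀: μ₀ = (μ_n·τ_n − τ_data·x̄)/τ₀ = (9.0925·1.284982 − 1.272727·9.0) / 0.012255 = 0.229156/0.012255 ≈ 18.7.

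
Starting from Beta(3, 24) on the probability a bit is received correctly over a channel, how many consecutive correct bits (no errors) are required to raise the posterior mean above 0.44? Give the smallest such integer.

After k correct bits and 0 errors the posterior is Beta(3+k, 24), with mean (3+k)/(3+24+k).
Set (3+k)/(27+k) > 0.44 and solve: k > (0.44·27 − 3)/(1 − 0.44) = 15.857.
The smallest integer exceeding 15.857 is 16.

k = 16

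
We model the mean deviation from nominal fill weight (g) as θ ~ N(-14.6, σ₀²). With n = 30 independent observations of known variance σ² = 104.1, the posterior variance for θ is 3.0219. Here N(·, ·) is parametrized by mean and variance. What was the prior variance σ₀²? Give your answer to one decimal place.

σ₀² = 23.4

For the Normal–Normal model with known σ², precisions add: τ_n = τ₀ + n/σ².
So 1/σ₀² = 1/3.0219 − 30/104.1 = 0.330918 − 0.288184 = 0.042734.
Hence σ₀² = 1/0.042734 ≈ 23.4.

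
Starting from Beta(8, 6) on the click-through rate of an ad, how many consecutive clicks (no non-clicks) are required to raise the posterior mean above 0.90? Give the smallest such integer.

k = 47

After k clicks and 0 non-clicks the posterior is Beta(8+k, 6), with mean (8+k)/(8+6+k).
Set (8+k)/(14+k) > 0.90 and solve: k > (0.90·14 − 8)/(1 − 0.90) = 46.000.
The smallest integer exceeding 46.000 is 47.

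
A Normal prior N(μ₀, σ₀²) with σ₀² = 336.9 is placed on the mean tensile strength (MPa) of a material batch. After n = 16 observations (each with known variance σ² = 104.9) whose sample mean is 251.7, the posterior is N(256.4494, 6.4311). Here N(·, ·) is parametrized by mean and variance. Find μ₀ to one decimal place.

μ₀ = 500.5

With known observation variance, the Normal–Normal posterior has precision τ_n = τ₀ + n/σ² and mean μ_n = (τ₀μ₀ + (n/σ²)x̄)/τ_n.
Here τ₀ = 1/336.9 = 0.002968 and τ_data = 16/104.9 = 0.152526, so τ_n = 0.155494.
Rearranging for μ₀: μ₀ = (μ_n·τ_n − τ_data·x̄)/τ₀ = (256.4494·0.155494 − 0.152526·251.7) / 0.002968 = 1.485549/0.002968 ≈ 500.5.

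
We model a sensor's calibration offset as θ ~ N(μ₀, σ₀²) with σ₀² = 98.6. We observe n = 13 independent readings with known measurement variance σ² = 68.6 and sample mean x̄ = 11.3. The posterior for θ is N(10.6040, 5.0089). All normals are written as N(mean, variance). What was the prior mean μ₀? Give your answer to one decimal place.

With known observation variance, the Normal–Normal posterior has precision τ_n = τ₀ + n/σ² and mean μ_n = (τ₀μ₀ + (n/σ²)x̄)/τ_n.
Here τ₀ = 1/98.6 = 0.010142 and τ_data = 13/68.6 = 0.189504, so τ_n = 0.199646.
Rearranging for μ₀: μ₀ = (μ_n·τ_n − τ_data·x̄)/τ₀ = (10.6040·0.199646 − 0.189504·11.3) / 0.010142 = -0.024349/0.010142 ≈ -2.4.

μ₀ = -2.4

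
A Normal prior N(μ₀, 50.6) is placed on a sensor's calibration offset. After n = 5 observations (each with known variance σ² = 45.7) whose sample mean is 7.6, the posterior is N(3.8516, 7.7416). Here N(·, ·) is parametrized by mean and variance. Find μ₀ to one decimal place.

The posterior mean is a precision-weighted average: μ_n = (τ₀μ₀ + τ_data·x̄)/(τ₀+τ_data), with τ₀=1/σ₀² and τ_data=n/σ².
Here τ₀ = 1/50.6 = 0.019763 and τ_data = 5/45.7 = 0.109409, so τ_n = 0.129172.
Rearranging for μ₀: μ₀ = (μ_n·τ_n − τ_data·x̄)/τ₀ = (3.8516·0.129172 − 0.109409·7.6) / 0.019763 = -0.333990/0.019763 ≈ -16.9.

μ₀ = -16.9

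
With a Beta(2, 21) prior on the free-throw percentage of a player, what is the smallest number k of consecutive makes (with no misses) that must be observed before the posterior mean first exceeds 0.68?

After k makes and 0 misses the posterior is Beta(2+k, 21), with mean (2+k)/(2+21+k).
Set (2+k)/(23+k) > 0.68 and solve: k > (0.68·23 − 2)/(1 − 0.68) = 42.625.
The smallest integer exceeding 42.625 is 43.

k = 43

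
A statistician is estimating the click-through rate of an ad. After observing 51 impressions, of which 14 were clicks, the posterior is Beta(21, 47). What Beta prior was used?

Beta(7, 10)

A Beta(α, β) prior with s successes and f failures in binomial data gives a Beta(α+s, β+f) posterior.
So α = 21 − 14 = 7 and β = 47 − 37 = 10.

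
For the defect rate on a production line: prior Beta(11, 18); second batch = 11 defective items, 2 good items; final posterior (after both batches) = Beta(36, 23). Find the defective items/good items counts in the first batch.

Sequential conjugate updates are equivalent to a single update on the pooled data, so total successes = posterior α − prior α and total failures = posterior β − prior β.
Total across both batches: 36−11=25 defective items, 23−18=5 good items.
Subtract the second batch: 25−11=14 defective items and 5−2=3 good items.

14 defective items and 3 good items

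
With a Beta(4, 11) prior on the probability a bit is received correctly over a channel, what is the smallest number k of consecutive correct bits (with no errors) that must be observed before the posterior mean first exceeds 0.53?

After k correct bits and 0 errors the posterior is Beta(4+k, 11), with mean (4+k)/(4+11+k).
Set (4+k)/(15+k) > 0.53 and solve: k > (0.53·15 − 4)/(1 − 0.53) = 8.404.
The smallest integer exceeding 8.404 is 9.

k = 9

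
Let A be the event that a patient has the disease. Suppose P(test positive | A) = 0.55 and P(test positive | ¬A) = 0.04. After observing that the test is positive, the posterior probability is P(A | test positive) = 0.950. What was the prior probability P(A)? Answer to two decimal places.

Bayes' rule in odds form gives O(A|E) = O(A)·[P(E|A)/P(E|¬A)], hence O(A) = O(A|E)/LR.
Posterior odds = 0.950/(1−0.950) = 19.0000. LR = 0.55/0.04 = 13.7500.
Prior odds = 19.0000/13.7500 = 1.3818, so P(A) = 1.3818/(1+1.3818) ≈ 0.58.

P(A) = 0.58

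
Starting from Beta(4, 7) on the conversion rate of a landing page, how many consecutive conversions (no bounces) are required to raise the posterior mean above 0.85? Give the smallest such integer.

After k conversions and 0 bounces the posterior is Beta(4+k, 7), with mean (4+k)/(4+7+k).
Set (4+k)/(11+k) > 0.85 and solve: k > (0.85·11 − 4)/(1 − 0.85) = 35.667.
The smallest integer exceeding 35.667 is 36, and checking k=36: (40)/(47) = 0.8511 > 0.85.

k = 36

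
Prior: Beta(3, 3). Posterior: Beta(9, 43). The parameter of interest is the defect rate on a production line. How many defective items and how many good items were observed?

Under Beta–binomial conjugacy the posterior parameters are (a+s, b+f).
So s = 9 − 3 = 6 and f = 43 − 3 = 40.

6 defective items and 40 good items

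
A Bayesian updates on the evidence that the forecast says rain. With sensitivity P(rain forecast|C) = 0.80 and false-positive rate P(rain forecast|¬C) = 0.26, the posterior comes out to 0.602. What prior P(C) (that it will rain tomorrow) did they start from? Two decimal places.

P(C) = 0.33

In odds form, posterior odds = prior odds × likelihood ratio, so prior odds = posterior odds ÷ LR.
Posterior odds = 0.602/(1−0.602) = 1.5126. LR = 0.80/0.26 = 3.0769.
Prior odds = 1.5126/3.0769 = 0.4916, so P(C) = 0.4916/(1+0.4916) ≈ 0.33.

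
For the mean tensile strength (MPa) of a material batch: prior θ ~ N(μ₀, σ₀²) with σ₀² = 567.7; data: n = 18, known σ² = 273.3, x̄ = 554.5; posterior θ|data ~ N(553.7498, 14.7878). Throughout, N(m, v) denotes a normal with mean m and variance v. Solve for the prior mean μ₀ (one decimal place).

μ₀ = 525.7

With known observation variance, the Normal–Normal posterior has precision τ_n = τ₀ + n/σ² and mean μ_n = (τ₀μ₀ + (n/σ²)x̄)/τ_n.
Here τ₀ = 1/567.7 = 0.001761 and τ_data = 18/273.3 = 0.065862, so τ_n = 0.067623.
Rearranging for μ₀: μ₀ = (μ_n·τ_n − τ_data·x̄)/τ₀ = (553.7498·0.067623 − 0.065862·554.5) / 0.001761 = 0.925744/0.001761 ≈ 525.7.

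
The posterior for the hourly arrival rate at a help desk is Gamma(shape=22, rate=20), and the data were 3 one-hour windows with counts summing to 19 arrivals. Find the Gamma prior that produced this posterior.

Gamma–Poisson conjugacy: posterior shape = α + Σxᵢ, posterior rate = β + n.
So α = 22 − 19 = 3 and β = 20 − 3 = 17.

Gamma(shape=3, rate=17)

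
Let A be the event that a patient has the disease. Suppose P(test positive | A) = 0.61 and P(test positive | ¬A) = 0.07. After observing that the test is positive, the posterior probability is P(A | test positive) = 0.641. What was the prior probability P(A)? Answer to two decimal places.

Bayes' rule in odds form gives O(A|E) = O(A)·[P(E|A)/P(E|¬A)], hence O(A) = O(A|E)/LR.
Posterior odds = 0.641/(1−0.641) = 1.7855. LR = 0.61/0.07 = 8.7143.
Prior odds = 1.7855/8.7143 = 0.2049, so P(A) = 0.2049/(1+0.2049) ≈ 0.17.

P(A) = 0.17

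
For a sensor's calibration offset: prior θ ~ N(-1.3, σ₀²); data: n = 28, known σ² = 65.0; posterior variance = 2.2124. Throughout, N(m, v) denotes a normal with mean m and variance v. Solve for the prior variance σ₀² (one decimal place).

Posterior precision equals prior precision plus data precision: 1/σ_n² = 1/σ₀² + n/σ².
So 1/σ₀² = 1/2.2124 − 28/65.0 = 0.451998 − 0.430769 = 0.021229.
Hence σ₀² = 1/0.021229 ≈ 47.1.

σ₀² = 47.1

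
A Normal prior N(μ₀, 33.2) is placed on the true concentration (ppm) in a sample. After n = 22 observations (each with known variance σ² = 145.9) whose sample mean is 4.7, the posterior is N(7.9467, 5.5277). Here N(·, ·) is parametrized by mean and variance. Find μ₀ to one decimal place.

With known observation variance, the Normal–Normal posterior has precision τ_n = τ₀ + n/σ² and mean μ_n = (τ₀μ₀ + (n/σ²)x̄)/τ_n.
Here τ₀ = 1/33.2 = 0.030120 and τ_data = 22/145.9 = 0.150788, so τ_n = 0.180908.
Rearranging for μ₀: μ₀ = (μ_n·τ_n − τ_data·x̄)/τ₀ = (7.9467·0.180908 − 0.150788·4.7) / 0.030120 = 0.728918/0.030120 ≈ 24.2.

μ₀ = 24.2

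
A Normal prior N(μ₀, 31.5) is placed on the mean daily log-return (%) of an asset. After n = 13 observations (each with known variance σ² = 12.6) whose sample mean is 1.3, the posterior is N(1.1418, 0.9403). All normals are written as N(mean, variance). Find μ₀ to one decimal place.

μ₀ = -4.0

The posterior mean is a precision-weighted average: μ_n = (τ₀μ₀ + τ_data·x̄)/(τ₀+τ_data), with τ₀=1/σ₀² and τ_data=n/σ².
Here τ₀ = 1/31.5 = 0.031746 and τ_data = 13/12.6 = 1.031746, so τ_n = 1.063492.
Rearranging for μ₀: μ₀ = (μ_n·τ_n − τ_data·x̄)/τ₀ = (1.1418·1.063492 − 1.031746·1.3) / 0.031746 = -0.126975/0.031746 ≈ -4.0.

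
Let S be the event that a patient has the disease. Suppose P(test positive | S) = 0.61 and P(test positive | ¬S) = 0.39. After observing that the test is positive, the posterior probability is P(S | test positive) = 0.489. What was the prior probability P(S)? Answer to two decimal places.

P(S) = 0.38

Bayes' rule in odds form gives O(S|E) = O(S)·[P(E|S)/P(E|¬S)], hence O(S) = O(S|E)/LR.
Posterior odds = 0.489/(1−0.489) = 0.9569. LR = 0.61/0.39 = 1.5641.
Prior odds = 0.9569/1.5641 = 0.6118, so P(S) = 0.6118/(1+0.6118) ≈ 0.38.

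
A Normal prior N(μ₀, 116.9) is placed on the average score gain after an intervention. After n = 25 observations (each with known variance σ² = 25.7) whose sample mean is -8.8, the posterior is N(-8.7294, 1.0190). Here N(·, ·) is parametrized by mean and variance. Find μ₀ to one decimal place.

With known observation variance, the Normal–Normal posterior has precision τ_n = τ₀ + n/σ² and mean μ_n = (τ₀μ₀ + (n/σ²)x̄)/τ_n.
Here τ₀ = 1/116.9 = 0.008554 and τ_data = 25/25.7 = 0.972763, so τ_n = 0.981317.
Rearranging for μ₀: μ₀ = (μ_n·τ_n − τ_data·x̄)/τ₀ = (-8.7294·0.981317 − 0.972763·-8.8) / 0.008554 = -0.005994/0.008554 ≈ -0.7.

μ₀ = -0.7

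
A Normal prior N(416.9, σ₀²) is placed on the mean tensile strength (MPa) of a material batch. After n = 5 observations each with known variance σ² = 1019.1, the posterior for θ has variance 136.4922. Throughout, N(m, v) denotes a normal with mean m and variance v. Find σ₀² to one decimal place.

For the Normal–Normal model with known σ², precisions add: τ_n = τ₀ + n/σ².
So 1/σ₀² = 1/136.4922 − 5/1019.1 = 0.007326 − 0.004906 = 0.002420.
Hence σ₀² = 1/0.002420 ≈ 413.2.

σ₀² = 413.2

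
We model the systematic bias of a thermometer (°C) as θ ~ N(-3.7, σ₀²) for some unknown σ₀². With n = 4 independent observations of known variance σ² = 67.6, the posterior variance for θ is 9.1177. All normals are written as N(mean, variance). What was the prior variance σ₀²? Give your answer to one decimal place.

σ₀² = 19.8

For the Normal–Normal model with known σ², precisions add: τ_n = τ₀ + n/σ².
So 1/σ₀² = 1/9.1177 − 4/67.6 = 0.109677 − 0.059172 = 0.050505.
Hence σ₀² = 1/0.050505 ≈ 19.8.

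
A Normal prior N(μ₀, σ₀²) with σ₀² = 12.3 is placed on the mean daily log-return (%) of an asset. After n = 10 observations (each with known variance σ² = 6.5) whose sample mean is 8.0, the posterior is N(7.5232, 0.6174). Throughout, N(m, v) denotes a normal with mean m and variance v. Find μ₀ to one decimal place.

μ₀ = -1.5

The posterior mean is a precision-weighted average: μ_n = (τ₀μ₀ + τ_data·x̄)/(τ₀+τ_data), with τ₀=1/σ₀² and τ_data=n/σ².
Here τ₀ = 1/12.3 = 0.081301 and τ_data = 10/6.5 = 1.538462, so τ_n = 1.619763.
Rearranging for μ₀: μ₀ = (μ_n·τ_n − τ_data·x̄)/τ₀ = (7.5232·1.619763 − 1.538462·8.0) / 0.081301 = -0.121895/0.081301 ≈ -1.5.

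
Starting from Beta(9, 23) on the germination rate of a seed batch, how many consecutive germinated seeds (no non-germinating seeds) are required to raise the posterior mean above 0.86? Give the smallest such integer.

k = 133

After k germinated seeds and 0 non-germinating seeds the posterior is Beta(9+k, 23), with mean (9+k)/(9+23+k).
Set (9+k)/(32+k) > 0.86 and solve: k > (0.86·32 − 9)/(1 − 0.86) = 132.286.
The smallest integer exceeding 132.286 is 133.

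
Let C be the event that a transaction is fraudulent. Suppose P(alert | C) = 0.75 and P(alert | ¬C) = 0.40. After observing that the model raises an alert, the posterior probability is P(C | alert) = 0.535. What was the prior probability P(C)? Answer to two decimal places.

P(C) = 0.38

In odds form, posterior odds = prior odds × likelihood ratio, so prior odds = posterior odds ÷ LR.
Posterior odds = 0.535/(1−0.535) = 1.1505. LR = 0.75/0.40 = 1.8750.
Prior odds = 1.1505/1.8750 = 0.6136, so P(C) = 0.6136/(1+0.6136) ≈ 0.38.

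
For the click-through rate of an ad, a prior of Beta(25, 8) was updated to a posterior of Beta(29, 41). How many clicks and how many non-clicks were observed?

Beta is conjugate to the binomial likelihood: posterior = Beta(α+s, β+f).
So s = 29 − 25 = 4 and f = 41 − 8 = 33.

4 clicks and 33 non-clicks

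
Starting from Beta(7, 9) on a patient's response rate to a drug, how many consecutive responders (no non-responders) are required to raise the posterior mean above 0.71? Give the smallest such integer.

After k responders and 0 non-responders the posterior is Beta(7+k, 9), with mean (7+k)/(7+9+k).
Set (7+k)/(16+k) > 0.71 and solve: k > (0.71·16 − 7)/(1 − 0.71) = 15.034.
The smallest integer exceeding 15.034 is 16, and checking k=16: (23)/(32) = 0.7188 > 0.71.

k = 16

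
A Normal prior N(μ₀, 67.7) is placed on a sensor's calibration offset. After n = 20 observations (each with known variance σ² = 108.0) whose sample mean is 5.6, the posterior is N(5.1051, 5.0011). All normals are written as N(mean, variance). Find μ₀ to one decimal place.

μ₀ = -1.1

With known observation variance, the Normal–Normal posterior has precision τ_n = τ₀ + n/σ² and mean μ_n = (τ₀μ₀ + (n/σ²)x̄)/τ_n.
Here τ₀ = 1/67.7 = 0.014771 and τ_data = 20/108.0 = 0.185185, so τ_n = 0.199956.
Rearranging for μ₀: μ₀ = (μ_n·τ_n − τ_data·x̄)/τ₀ = (5.1051·0.199956 − 0.185185·5.6) / 0.014771 = -0.016241/0.014771 ≈ -1.1.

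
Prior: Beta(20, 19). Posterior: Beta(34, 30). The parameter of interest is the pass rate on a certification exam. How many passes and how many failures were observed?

Beta is conjugate to the binomial likelihood: posterior = Beta(a+s, b+f).
So s = 34 − 20 = 14 and f = 30 − 19 = 11.

14 passes and 11 failures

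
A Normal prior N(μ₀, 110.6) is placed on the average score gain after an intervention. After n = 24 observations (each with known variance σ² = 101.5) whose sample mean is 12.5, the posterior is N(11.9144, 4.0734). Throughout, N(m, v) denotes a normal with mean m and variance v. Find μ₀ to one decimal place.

μ₀ = -3.4

The posterior mean is a precision-weighted average: μ_n = (τ₀μ₀ + τ_data·x̄)/(τ₀+τ_data), with τ₀=1/σ₀² and τ_data=n/σ².
Here τ₀ = 1/110.6 = 0.009042 and τ_data = 24/101.5 = 0.236453, so τ_n = 0.245495.
Rearranging for μ₀: μ₀ = (μ_n·τ_n − τ_data·x̄)/τ₀ = (11.9144·0.245495 − 0.236453·12.5) / 0.009042 = -0.030737/0.009042 ≈ -3.4.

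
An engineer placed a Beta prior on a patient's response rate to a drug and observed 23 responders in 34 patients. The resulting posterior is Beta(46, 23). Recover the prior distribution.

Beta(23, 12)

Beta is conjugate to the binomial likelihood: posterior = Beta(a+s, b+f).
So a = 46 − 23 = 23 and b = 23 − 11 = 12.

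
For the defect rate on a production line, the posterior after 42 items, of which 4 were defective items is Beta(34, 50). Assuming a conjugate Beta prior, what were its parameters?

Under Beta–binomial conjugacy the posterior parameters are (α+s, β+f).
Subtract the data counts: 34−4=30, 50−38=12.

Beta(30, 12)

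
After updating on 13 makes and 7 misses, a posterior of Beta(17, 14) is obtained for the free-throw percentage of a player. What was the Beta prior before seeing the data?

Beta(4, 7)

A Beta(α, β) prior with s successes and f failures in binomial data gives a Beta(α+s, β+f) posterior.
So α = 17 − 13 = 4 and β = 14 − 7 = 7.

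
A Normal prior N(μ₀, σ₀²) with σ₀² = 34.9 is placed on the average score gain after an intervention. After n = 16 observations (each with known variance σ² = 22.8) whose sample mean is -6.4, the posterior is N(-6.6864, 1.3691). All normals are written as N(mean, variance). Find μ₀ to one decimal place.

The posterior mean is a precision-weighted average: μ_n = (τ₀μ₀ + τ_data·x̄)/(τ₀+τ_data), with τ₀=1/σ₀² and τ_data=n/σ².
Here τ₀ = 1/34.9 = 0.028653 and τ_data = 16/22.8 = 0.701754, so τ_n = 0.730407.
Rearranging for μ₀: μ₀ = (μ_n·τ_n − τ_data·x̄)/τ₀ = (-6.6864·0.730407 − 0.701754·-6.4) / 0.028653 = -0.392568/0.028653 ≈ -13.7.

μ₀ = -13.7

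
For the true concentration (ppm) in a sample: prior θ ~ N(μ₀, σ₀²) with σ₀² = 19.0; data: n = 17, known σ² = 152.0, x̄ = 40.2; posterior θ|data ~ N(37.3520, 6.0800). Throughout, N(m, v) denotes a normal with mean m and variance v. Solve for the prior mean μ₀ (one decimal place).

The posterior mean is a precision-weighted average: μ_n = (τ₀μ₀ + τ_data·x̄)/(τ₀+τ_data), with τ₀=1/σ₀² and τ_data=n/σ².
Here τ₀ = 1/19.0 = 0.052632 and τ_data = 17/152.0 = 0.111842, so τ_n = 0.164474.
Rearranging for μ₀: μ₀ = (μ_n·τ_n − τ_data·x̄)/τ₀ = (37.3520·0.164474 − 0.111842·40.2) / 0.052632 = 1.647384/0.052632 ≈ 31.3.

μ₀ = 31.3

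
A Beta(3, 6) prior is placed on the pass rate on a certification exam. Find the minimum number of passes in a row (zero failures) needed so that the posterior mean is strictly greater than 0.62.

After k passes and 0 failures the posterior is Beta(3+k, 6), with mean (3+k)/(3+6+k).
Set (3+k)/(9+k) > 0.62 and solve: k > (0.62·9 − 3)/(1 − 0.62) = 6.789.
The smallest integer exceeding 6.789 is 7, and checking k=7: (10)/(16) = 0.6250 > 0.62.

k = 7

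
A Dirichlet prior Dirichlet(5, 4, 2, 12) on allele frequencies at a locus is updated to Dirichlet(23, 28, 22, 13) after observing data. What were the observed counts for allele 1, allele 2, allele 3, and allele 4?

counts (18, 24, 20, 1)

For a Dirichlet(α) prior with multinomial counts c, the posterior is Dirichlet(α + c) componentwise.
Counts are posterior − prior componentwise: 23−5=18, 28−4=24, 22−2=20, 13−12=1.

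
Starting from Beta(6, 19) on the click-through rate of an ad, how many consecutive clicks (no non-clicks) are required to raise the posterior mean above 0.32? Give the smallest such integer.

After k clicks and 0 non-clicks the posterior is Beta(6+k, 19), with mean (6+k)/(6+19+k).
Set (6+k)/(25+k) > 0.32 and solve: k > (0.32·25 − 6)/(1 − 0.32) = 2.941.
The smallest integer exceeding 2.941 is 3.

k = 3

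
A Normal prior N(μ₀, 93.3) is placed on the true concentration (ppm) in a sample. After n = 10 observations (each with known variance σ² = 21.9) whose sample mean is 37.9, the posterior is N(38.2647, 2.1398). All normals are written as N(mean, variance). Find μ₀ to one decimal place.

μ₀ = 53.8

The posterior mean is a precision-weighted average: μ_n = (τ₀μ₀ + τ_data·x̄)/(τ₀+τ_data), with τ₀=1/σ₀² and τ_data=n/σ².
Here τ₀ = 1/93.3 = 0.010718 and τ_data = 10/21.9 = 0.456621, so τ_n = 0.467339.
Rearranging for μ₀: μ₀ = (μ_n·τ_n − τ_data·x̄)/τ₀ = (38.2647·0.467339 − 0.456621·37.9) / 0.010718 = 0.576651/0.010718 ≈ 53.8.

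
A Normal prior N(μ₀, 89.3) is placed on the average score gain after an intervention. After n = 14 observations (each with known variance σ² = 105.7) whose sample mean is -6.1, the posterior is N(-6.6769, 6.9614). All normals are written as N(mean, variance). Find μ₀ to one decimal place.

μ₀ = -13.5

The posterior mean is a precision-weighted average: μ_n = (τ₀μ₀ + τ_data·x̄)/(τ₀+τ_data), with τ₀=1/σ₀² and τ_data=n/σ².
Here τ₀ = 1/89.3 = 0.011198 and τ_data = 14/105.7 = 0.132450, so τ_n = 0.143648.
Rearranging for μ₀: μ₀ = (μ_n·τ_n − τ_data·x̄)/τ₀ = (-6.6769·0.143648 − 0.132450·-6.1) / 0.011198 = -0.151178/0.011198 ≈ -13.5.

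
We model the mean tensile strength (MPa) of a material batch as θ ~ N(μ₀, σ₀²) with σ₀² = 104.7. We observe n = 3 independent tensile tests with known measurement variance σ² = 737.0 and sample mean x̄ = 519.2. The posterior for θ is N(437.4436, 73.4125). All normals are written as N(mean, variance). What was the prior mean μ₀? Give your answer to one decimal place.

μ₀ = 402.6

The posterior mean is a precision-weighted average: μ_n = (τ₀μ₀ + τ_data·x̄)/(τ₀+τ_data), with τ₀=1/σ₀² and τ_data=n/σ².
Here τ₀ = 1/104.7 = 0.009551 and τ_data = 3/737.0 = 0.004071, so τ_n = 0.013622.
Rearranging for μ₀: μ₀ = (μ_n·τ_n − τ_data·x̄)/τ₀ = (437.4436·0.013622 − 0.004071·519.2) / 0.009551 = 3.845194/0.009551 ≈ 402.6.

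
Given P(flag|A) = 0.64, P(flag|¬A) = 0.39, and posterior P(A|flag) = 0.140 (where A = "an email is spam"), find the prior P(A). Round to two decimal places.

In odds form, posterior odds = prior odds × likelihood ratio, so prior odds = posterior odds ÷ LR.
Posterior odds = 0.140/(1−0.140) = 0.1628. LR = 0.64/0.39 = 1.6410.
Prior odds = 0.1628/1.6410 = 0.0992, so P(A) = 0.0992/(1+0.0992) ≈ 0.09.

P(A) = 0.09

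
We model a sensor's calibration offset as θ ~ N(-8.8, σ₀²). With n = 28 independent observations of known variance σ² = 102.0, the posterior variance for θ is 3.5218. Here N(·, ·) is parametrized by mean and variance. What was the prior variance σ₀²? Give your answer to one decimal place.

σ₀² = 106.0

For the Normal–Normal model with known σ², precisions add: τ_n = τ₀ + n/σ².
So 1/σ₀² = 1/3.5218 − 28/102.0 = 0.283946 − 0.274510 = 0.009436.
Hence σ₀² = 1/0.009436 ≈ 106.0.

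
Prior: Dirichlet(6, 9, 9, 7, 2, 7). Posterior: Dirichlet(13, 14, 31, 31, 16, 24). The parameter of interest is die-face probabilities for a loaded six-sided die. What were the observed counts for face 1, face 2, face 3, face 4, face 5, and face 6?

counts (7, 5, 22, 24, 14, 17)

For a Dirichlet(α) prior with multinomial counts c, the posterior is Dirichlet(α + c) componentwise.
Counts are posterior − prior componentwise: 13−6=7, 14−9=5, 31−9=22, 31−7=24, 16−2=14, 24−7=17.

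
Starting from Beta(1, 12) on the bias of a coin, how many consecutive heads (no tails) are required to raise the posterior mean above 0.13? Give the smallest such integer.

k = 1

After k heads and 0 tails the posterior is Beta(1+k, 12), with mean (1+k)/(1+12+k).
Set (1+k)/(13+k) > 0.13 and solve: k > (0.13·13 − 1)/(1 − 0.13) = 0.793.
The smallest integer exceeding 0.793 is 1.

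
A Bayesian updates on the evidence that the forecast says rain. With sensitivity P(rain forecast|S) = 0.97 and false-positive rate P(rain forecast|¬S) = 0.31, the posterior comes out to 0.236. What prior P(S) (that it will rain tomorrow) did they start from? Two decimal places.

P(S) = 0.09

Bayes' rule in odds form gives O(S|E) = O(S)·[P(E|S)/P(E|¬S)], hence O(S) = O(S|E)/LR.
Posterior odds = 0.236/(1−0.236) = 0.3089. LR = 0.97/0.31 = 3.1290.
Prior odds = 0.3089/3.1290 = 0.0987, so P(S) = 0.0987/(1+0.0987) ≈ 0.09.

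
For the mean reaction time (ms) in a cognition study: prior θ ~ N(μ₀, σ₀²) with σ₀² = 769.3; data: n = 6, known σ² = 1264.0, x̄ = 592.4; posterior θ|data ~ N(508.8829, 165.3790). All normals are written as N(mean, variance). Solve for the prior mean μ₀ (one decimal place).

The posterior mean is a precision-weighted average: μ_n = (τ₀μ₀ + τ_data·x̄)/(τ₀+τ_data), with τ₀=1/σ₀² and τ_data=n/σ².
Here τ₀ = 1/769.3 = 0.001300 and τ_data = 6/1264.0 = 0.004747, so τ_n = 0.006047.
Rearranging for μ₀: μ₀ = (μ_n·τ_n − τ_data·x̄)/τ₀ = (508.8829·0.006047 − 0.004747·592.4) / 0.001300 = 0.265092/0.001300 ≈ 203.9.

μ₀ = 203.9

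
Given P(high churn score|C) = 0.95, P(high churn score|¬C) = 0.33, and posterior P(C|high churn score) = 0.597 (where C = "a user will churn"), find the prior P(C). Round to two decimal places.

P(C) = 0.34

Bayes' rule in odds form gives O(C|E) = O(C)·[P(E|C)/P(E|¬C)], hence O(C) = O(C|E)/LR.
Posterior odds = 0.597/(1−0.597) = 1.4814. LR = 0.95/0.33 = 2.8788.
Prior odds = 1.4814/2.8788 = 0.5146, so P(C) = 0.5146/(1+0.5146) ≈ 0.34.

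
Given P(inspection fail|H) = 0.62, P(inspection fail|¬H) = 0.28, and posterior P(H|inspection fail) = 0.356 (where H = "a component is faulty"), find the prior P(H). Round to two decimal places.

In odds form, posterior odds = prior odds × likelihood ratio, so prior odds = posterior odds ÷ LR.
Posterior odds = 0.356/(1−0.356) = 0.5528. LR = 0.62/0.28 = 2.2143.
Prior odds = 0.5528/2.2143 = 0.2497, so P(H) = 0.2497/(1+0.2497) ≈ 0.20.

P(H) = 0.20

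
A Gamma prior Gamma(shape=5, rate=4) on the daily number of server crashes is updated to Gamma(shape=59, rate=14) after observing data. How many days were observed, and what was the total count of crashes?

n = 10 days with total 54 crashes

Gamma–Poisson conjugacy: posterior shape = α + Σxᵢ, posterior rate = β + n.
Matching: Σxᵢ = 59 − 5 = 54 and n = 14 − 4 = 10.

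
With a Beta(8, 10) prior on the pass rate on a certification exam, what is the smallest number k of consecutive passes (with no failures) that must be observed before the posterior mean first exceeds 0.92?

k = 108

After k passes and 0 failures the posterior is Beta(8+k, 10), with mean (8+k)/(8+10+k).
Set (8+k)/(18+k) > 0.92 and solve: k > (0.92·18 − 8)/(1 − 0.92) = 107.000.
The smallest integer exceeding 107.000 is 108.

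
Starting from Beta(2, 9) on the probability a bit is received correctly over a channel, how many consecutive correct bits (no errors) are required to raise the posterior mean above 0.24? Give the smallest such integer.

k = 1

After k correct bits and 0 errors the posterior is Beta(2+k, 9), with mean (2+k)/(2+9+k).
Set (2+k)/(11+k) > 0.24 and solve: k > (0.24·11 − 2)/(1 − 0.24) = 0.842.
The smallest integer exceeding 0.842 is 1, and checking k=1: (3)/(12) = 0.2500 > 0.24.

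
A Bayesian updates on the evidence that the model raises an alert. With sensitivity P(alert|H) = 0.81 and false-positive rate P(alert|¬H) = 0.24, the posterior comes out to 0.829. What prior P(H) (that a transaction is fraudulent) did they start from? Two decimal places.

P(H) = 0.59

Bayes' rule in odds form gives O(H|E) = O(H)·[P(E|H)/P(E|¬H)], hence O(H) = O(H|E)/LR.
Posterior odds = 0.829/(1−0.829) = 4.8480. LR = 0.81/0.24 = 3.3750.
Prior odds = 4.8480/3.3750 = 1.4364, so P(H) = 1.4364/(1+1.4364) ≈ 0.59.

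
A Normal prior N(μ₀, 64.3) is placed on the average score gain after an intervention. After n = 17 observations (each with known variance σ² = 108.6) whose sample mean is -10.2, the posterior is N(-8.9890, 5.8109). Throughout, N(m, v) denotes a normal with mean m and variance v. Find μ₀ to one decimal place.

μ₀ = 3.2

With known observation variance, the Normal–Normal posterior has precision τ_n = τ₀ + n/σ² and mean μ_n = (τ₀μ₀ + (n/σ²)x̄)/τ_n.
Here τ₀ = 1/64.3 = 0.015552 and τ_data = 17/108.6 = 0.156538, so τ_n = 0.172090.
Rearranging for μ₀: μ₀ = (μ_n·τ_n − τ_data·x̄)/τ₀ = (-8.9890·0.172090 − 0.156538·-10.2) / 0.015552 = 0.049771/0.015552 ≈ 3.2.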